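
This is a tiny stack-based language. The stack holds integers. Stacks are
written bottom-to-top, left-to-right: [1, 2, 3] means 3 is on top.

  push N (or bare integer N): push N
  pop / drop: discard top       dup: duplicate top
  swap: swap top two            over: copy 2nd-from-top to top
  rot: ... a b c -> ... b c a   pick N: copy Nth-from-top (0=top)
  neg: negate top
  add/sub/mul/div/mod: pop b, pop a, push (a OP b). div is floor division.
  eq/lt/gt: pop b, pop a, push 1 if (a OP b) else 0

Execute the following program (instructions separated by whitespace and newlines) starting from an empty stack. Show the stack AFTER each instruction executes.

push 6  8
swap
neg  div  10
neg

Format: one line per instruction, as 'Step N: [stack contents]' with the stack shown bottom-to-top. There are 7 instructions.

Step 1: [6]
Step 2: [6, 8]
Step 3: [8, 6]
Step 4: [8, -6]
Step 5: [-2]
Step 6: [-2, 10]
Step 7: [-2, -10]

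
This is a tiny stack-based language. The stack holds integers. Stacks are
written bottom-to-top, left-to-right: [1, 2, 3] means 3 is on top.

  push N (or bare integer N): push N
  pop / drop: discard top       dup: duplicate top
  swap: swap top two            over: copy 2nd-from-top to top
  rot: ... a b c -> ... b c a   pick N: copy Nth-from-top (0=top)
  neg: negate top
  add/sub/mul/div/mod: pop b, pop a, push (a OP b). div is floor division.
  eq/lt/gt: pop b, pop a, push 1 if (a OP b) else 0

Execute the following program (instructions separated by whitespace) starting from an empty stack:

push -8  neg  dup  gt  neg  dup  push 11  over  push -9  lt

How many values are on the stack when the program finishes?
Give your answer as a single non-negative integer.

After 'push -8': stack = [-8] (depth 1)
After 'neg': stack = [8] (depth 1)
After 'dup': stack = [8, 8] (depth 2)
After 'gt': stack = [0] (depth 1)
After 'neg': stack = [0] (depth 1)
After 'dup': stack = [0, 0] (depth 2)
After 'push 11': stack = [0, 0, 11] (depth 3)
After 'over': stack = [0, 0, 11, 0] (depth 4)
After 'push -9': stack = [0, 0, 11, 0, -9] (depth 5)
After 'lt': stack = [0, 0, 11, 0] (depth 4)

Answer: 4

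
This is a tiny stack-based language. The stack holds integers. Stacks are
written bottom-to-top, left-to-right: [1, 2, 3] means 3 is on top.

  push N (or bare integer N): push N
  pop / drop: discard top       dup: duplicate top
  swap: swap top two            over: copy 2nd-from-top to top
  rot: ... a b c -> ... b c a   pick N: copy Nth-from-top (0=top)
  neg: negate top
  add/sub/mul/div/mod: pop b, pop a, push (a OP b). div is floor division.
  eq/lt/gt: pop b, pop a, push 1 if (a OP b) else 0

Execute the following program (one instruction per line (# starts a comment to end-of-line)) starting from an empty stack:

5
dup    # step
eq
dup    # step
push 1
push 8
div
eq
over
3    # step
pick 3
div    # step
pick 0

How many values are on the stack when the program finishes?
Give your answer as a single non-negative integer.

Answer: 5

Derivation:
After 'push 5': stack = [5] (depth 1)
After 'dup': stack = [5, 5] (depth 2)
After 'eq': stack = [1] (depth 1)
After 'dup': stack = [1, 1] (depth 2)
After 'push 1': stack = [1, 1, 1] (depth 3)
After 'push 8': stack = [1, 1, 1, 8] (depth 4)
After 'div': stack = [1, 1, 0] (depth 3)
After 'eq': stack = [1, 0] (depth 2)
After 'over': stack = [1, 0, 1] (depth 3)
After 'push 3': stack = [1, 0, 1, 3] (depth 4)
After 'pick 3': stack = [1, 0, 1, 3, 1] (depth 5)
After 'div': stack = [1, 0, 1, 3] (depth 4)
After 'pick 0': stack = [1, 0, 1, 3, 3] (depth 5)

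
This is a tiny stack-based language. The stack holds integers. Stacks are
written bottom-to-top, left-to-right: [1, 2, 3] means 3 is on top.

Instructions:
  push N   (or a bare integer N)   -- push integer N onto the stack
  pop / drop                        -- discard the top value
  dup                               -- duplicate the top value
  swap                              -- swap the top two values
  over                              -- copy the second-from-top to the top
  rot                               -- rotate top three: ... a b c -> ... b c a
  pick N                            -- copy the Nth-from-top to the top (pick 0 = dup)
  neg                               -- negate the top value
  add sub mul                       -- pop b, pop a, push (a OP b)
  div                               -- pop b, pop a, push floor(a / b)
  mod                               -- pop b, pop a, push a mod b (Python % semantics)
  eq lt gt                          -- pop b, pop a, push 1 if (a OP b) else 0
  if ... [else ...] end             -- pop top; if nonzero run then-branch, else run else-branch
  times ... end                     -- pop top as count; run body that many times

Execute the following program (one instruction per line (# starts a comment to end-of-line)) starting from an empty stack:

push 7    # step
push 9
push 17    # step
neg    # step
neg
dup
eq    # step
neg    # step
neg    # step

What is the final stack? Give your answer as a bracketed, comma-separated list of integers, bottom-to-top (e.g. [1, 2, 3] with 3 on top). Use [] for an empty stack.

After 'push 7': [7]
After 'push 9': [7, 9]
After 'push 17': [7, 9, 17]
After 'neg': [7, 9, -17]
After 'neg': [7, 9, 17]
After 'dup': [7, 9, 17, 17]
After 'eq': [7, 9, 1]
After 'neg': [7, 9, -1]
After 'neg': [7, 9, 1]

Answer: [7, 9, 1]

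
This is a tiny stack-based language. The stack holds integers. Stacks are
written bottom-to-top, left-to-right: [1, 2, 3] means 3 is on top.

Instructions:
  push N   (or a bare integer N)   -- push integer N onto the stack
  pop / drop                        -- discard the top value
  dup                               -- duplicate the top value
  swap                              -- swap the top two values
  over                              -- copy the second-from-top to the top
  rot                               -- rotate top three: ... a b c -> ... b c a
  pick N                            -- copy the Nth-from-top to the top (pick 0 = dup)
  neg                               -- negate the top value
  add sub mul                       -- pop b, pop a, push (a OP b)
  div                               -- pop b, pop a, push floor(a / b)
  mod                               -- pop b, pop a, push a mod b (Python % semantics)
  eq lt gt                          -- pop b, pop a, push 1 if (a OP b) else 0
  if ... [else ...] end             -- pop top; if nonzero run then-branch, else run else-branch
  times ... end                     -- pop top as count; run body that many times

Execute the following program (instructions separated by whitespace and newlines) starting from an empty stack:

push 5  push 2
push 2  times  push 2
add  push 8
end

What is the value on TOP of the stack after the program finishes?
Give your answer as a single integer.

After 'push 5': [5]
After 'push 2': [5, 2]
After 'push 2': [5, 2, 2]
After 'times': [5, 2]
After 'push 2': [5, 2, 2]
After 'add': [5, 4]
After 'push 8': [5, 4, 8]
After 'push 2': [5, 4, 8, 2]
After 'add': [5, 4, 10]
After 'push 8': [5, 4, 10, 8]

Answer: 8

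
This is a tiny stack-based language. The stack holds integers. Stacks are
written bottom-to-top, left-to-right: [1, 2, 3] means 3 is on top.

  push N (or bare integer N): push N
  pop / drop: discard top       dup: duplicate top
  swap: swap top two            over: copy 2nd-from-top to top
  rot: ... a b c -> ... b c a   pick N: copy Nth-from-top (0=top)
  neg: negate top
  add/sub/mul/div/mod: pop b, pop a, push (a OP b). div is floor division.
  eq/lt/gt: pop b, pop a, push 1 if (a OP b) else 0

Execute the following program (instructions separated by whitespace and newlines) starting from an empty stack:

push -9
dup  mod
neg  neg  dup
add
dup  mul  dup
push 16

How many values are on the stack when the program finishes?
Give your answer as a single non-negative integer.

After 'push -9': stack = [-9] (depth 1)
After 'dup': stack = [-9, -9] (depth 2)
After 'mod': stack = [0] (depth 1)
After 'neg': stack = [0] (depth 1)
After 'neg': stack = [0] (depth 1)
After 'dup': stack = [0, 0] (depth 2)
After 'add': stack = [0] (depth 1)
After 'dup': stack = [0, 0] (depth 2)
After 'mul': stack = [0] (depth 1)
After 'dup': stack = [0, 0] (depth 2)
After 'push 16': stack = [0, 0, 16] (depth 3)

Answer: 3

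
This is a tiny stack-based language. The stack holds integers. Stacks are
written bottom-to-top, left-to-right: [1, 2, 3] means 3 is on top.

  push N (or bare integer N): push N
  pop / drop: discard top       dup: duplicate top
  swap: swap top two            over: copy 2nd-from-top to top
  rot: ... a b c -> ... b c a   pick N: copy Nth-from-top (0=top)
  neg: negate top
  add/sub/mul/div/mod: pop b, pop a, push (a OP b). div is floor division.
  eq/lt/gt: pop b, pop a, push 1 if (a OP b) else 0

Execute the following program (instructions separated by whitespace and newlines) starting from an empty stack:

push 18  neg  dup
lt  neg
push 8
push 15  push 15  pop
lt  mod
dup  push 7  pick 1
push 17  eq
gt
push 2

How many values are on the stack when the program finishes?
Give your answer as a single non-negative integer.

Answer: 4

Derivation:
After 'push 18': stack = [18] (depth 1)
After 'neg': stack = [-18] (depth 1)
After 'dup': stack = [-18, -18] (depth 2)
After 'lt': stack = [0] (depth 1)
After 'neg': stack = [0] (depth 1)
After 'push 8': stack = [0, 8] (depth 2)
After 'push 15': stack = [0, 8, 15] (depth 3)
After 'push 15': stack = [0, 8, 15, 15] (depth 4)
After 'pop': stack = [0, 8, 15] (depth 3)
After 'lt': stack = [0, 1] (depth 2)
After 'mod': stack = [0] (depth 1)
After 'dup': stack = [0, 0] (depth 2)
After 'push 7': stack = [0, 0, 7] (depth 3)
After 'pick 1': stack = [0, 0, 7, 0] (depth 4)
After 'push 17': stack = [0, 0, 7, 0, 17] (depth 5)
After 'eq': stack = [0, 0, 7, 0] (depth 4)
After 'gt': stack = [0, 0, 1] (depth 3)
After 'push 2': stack = [0, 0, 1, 2] (depth 4)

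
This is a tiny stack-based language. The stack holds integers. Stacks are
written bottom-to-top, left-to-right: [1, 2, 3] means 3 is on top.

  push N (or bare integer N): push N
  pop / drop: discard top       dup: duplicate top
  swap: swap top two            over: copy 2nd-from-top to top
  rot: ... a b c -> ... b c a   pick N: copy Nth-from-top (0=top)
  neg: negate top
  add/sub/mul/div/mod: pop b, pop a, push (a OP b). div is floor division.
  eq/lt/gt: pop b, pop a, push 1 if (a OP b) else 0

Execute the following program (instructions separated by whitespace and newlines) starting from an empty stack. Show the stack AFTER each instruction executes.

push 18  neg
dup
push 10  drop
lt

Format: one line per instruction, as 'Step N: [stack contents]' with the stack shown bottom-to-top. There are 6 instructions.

Step 1: [18]
Step 2: [-18]
Step 3: [-18, -18]
Step 4: [-18, -18, 10]
Step 5: [-18, -18]
Step 6: [0]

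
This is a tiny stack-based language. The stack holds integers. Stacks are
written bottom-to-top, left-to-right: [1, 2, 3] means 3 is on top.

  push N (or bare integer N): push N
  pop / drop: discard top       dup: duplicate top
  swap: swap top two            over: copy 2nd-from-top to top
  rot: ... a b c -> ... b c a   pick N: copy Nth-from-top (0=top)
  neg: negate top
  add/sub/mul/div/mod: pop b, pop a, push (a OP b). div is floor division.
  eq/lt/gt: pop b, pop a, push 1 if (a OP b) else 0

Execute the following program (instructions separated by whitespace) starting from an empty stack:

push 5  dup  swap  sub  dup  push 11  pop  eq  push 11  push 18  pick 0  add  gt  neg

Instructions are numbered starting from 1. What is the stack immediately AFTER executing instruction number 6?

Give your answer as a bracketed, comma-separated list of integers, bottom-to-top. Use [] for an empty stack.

Answer: [0, 0, 11]

Derivation:
Step 1 ('push 5'): [5]
Step 2 ('dup'): [5, 5]
Step 3 ('swap'): [5, 5]
Step 4 ('sub'): [0]
Step 5 ('dup'): [0, 0]
Step 6 ('push 11'): [0, 0, 11]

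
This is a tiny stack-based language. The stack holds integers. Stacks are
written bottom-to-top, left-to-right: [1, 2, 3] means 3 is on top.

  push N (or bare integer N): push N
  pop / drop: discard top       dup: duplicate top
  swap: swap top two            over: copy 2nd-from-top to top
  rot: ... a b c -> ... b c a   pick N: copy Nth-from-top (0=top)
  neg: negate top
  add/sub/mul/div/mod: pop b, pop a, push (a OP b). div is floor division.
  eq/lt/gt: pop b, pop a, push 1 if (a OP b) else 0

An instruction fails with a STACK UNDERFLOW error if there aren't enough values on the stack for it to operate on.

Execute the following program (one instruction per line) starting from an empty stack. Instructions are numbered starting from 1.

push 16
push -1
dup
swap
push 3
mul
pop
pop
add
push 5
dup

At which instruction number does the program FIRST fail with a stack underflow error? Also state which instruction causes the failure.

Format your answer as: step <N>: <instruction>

Step 1 ('push 16'): stack = [16], depth = 1
Step 2 ('push -1'): stack = [16, -1], depth = 2
Step 3 ('dup'): stack = [16, -1, -1], depth = 3
Step 4 ('swap'): stack = [16, -1, -1], depth = 3
Step 5 ('push 3'): stack = [16, -1, -1, 3], depth = 4
Step 6 ('mul'): stack = [16, -1, -3], depth = 3
Step 7 ('pop'): stack = [16, -1], depth = 2
Step 8 ('pop'): stack = [16], depth = 1
Step 9 ('add'): needs 2 value(s) but depth is 1 — STACK UNDERFLOW

Answer: step 9: add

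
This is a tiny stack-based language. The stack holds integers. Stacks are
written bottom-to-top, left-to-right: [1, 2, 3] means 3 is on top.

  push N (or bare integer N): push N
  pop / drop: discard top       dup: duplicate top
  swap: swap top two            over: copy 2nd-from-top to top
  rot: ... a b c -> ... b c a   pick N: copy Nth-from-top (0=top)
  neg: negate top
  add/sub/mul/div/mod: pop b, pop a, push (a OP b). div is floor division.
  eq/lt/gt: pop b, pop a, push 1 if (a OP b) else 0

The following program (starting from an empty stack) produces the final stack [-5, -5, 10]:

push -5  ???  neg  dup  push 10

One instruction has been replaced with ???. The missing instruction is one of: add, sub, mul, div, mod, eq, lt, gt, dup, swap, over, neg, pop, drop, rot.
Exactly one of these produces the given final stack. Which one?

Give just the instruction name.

Stack before ???: [-5]
Stack after ???:  [5]
The instruction that transforms [-5] -> [5] is: neg

Answer: neg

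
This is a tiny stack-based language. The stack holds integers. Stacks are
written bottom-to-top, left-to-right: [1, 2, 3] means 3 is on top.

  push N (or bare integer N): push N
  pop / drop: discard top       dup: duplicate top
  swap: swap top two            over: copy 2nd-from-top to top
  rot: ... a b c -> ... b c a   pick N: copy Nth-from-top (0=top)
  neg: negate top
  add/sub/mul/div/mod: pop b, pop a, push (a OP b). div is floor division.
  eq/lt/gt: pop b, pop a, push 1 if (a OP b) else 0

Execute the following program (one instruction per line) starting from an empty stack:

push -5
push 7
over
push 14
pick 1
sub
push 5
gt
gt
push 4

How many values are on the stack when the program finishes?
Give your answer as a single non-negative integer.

Answer: 4

Derivation:
After 'push -5': stack = [-5] (depth 1)
After 'push 7': stack = [-5, 7] (depth 2)
After 'over': stack = [-5, 7, -5] (depth 3)
After 'push 14': stack = [-5, 7, -5, 14] (depth 4)
After 'pick 1': stack = [-5, 7, -5, 14, -5] (depth 5)
After 'sub': stack = [-5, 7, -5, 19] (depth 4)
After 'push 5': stack = [-5, 7, -5, 19, 5] (depth 5)
After 'gt': stack = [-5, 7, -5, 1] (depth 4)
After 'gt': stack = [-5, 7, 0] (depth 3)
After 'push 4': stack = [-5, 7, 0, 4] (depth 4)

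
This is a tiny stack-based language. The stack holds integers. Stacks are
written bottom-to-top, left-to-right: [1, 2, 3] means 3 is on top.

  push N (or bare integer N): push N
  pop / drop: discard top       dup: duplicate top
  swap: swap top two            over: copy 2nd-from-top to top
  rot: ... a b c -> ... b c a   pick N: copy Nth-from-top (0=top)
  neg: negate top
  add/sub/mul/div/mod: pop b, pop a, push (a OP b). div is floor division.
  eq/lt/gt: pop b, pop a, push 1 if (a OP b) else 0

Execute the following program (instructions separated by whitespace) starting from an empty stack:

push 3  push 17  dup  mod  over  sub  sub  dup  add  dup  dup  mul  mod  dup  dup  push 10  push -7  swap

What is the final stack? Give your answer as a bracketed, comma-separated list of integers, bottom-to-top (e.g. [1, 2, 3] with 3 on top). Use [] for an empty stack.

Answer: [12, 12, 12, -7, 10]

Derivation:
After 'push 3': [3]
After 'push 17': [3, 17]
After 'dup': [3, 17, 17]
After 'mod': [3, 0]
After 'over': [3, 0, 3]
After 'sub': [3, -3]
After 'sub': [6]
After 'dup': [6, 6]
After 'add': [12]
After 'dup': [12, 12]
After 'dup': [12, 12, 12]
After 'mul': [12, 144]
After 'mod': [12]
After 'dup': [12, 12]
After 'dup': [12, 12, 12]
After 'push 10': [12, 12, 12, 10]
After 'push -7': [12, 12, 12, 10, -7]
After 'swap': [12, 12, 12, -7, 10]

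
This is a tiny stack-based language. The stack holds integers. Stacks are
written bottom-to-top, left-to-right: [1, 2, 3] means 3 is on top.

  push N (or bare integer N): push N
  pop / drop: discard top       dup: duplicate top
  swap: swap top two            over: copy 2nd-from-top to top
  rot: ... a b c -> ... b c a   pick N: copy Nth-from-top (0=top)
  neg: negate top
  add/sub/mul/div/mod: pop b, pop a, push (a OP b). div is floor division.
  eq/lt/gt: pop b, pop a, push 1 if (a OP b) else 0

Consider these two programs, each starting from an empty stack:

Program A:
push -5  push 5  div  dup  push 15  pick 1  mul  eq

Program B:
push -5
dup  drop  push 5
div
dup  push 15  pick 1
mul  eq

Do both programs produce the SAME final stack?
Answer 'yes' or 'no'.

Answer: yes

Derivation:
Program A trace:
  After 'push -5': [-5]
  After 'push 5': [-5, 5]
  After 'div': [-1]
  After 'dup': [-1, -1]
  After 'push 15': [-1, -1, 15]
  After 'pick 1': [-1, -1, 15, -1]
  After 'mul': [-1, -1, -15]
  After 'eq': [-1, 0]
Program A final stack: [-1, 0]

Program B trace:
  After 'push -5': [-5]
  After 'dup': [-5, -5]
  After 'drop': [-5]
  After 'push 5': [-5, 5]
  After 'div': [-1]
  After 'dup': [-1, -1]
  After 'push 15': [-1, -1, 15]
  After 'pick 1': [-1, -1, 15, -1]
  After 'mul': [-1, -1, -15]
  After 'eq': [-1, 0]
Program B final stack: [-1, 0]
Same: yes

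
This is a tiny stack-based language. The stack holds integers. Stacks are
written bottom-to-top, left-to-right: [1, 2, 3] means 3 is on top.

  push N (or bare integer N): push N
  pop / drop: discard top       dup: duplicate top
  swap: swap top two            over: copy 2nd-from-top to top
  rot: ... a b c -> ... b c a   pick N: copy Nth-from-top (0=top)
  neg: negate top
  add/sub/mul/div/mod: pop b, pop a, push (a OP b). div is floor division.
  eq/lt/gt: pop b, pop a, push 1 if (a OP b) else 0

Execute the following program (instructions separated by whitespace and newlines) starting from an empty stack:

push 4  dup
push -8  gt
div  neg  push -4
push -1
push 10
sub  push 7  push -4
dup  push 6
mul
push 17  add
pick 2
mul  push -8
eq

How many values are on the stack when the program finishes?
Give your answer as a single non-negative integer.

Answer: 6

Derivation:
After 'push 4': stack = [4] (depth 1)
After 'dup': stack = [4, 4] (depth 2)
After 'push -8': stack = [4, 4, -8] (depth 3)
After 'gt': stack = [4, 1] (depth 2)
After 'div': stack = [4] (depth 1)
After 'neg': stack = [-4] (depth 1)
After 'push -4': stack = [-4, -4] (depth 2)
After 'push -1': stack = [-4, -4, -1] (depth 3)
After 'push 10': stack = [-4, -4, -1, 10] (depth 4)
After 'sub': stack = [-4, -4, -11] (depth 3)
  ...
After 'push -4': stack = [-4, -4, -11, 7, -4] (depth 5)
After 'dup': stack = [-4, -4, -11, 7, -4, -4] (depth 6)
After 'push 6': stack = [-4, -4, -11, 7, -4, -4, 6] (depth 7)
After 'mul': stack = [-4, -4, -11, 7, -4, -24] (depth 6)
After 'push 17': stack = [-4, -4, -11, 7, -4, -24, 17] (depth 7)
After 'add': stack = [-4, -4, -11, 7, -4, -7] (depth 6)
After 'pick 2': stack = [-4, -4, -11, 7, -4, -7, 7] (depth 7)
After 'mul': stack = [-4, -4, -11, 7, -4, -49] (depth 6)
After 'push -8': stack = [-4, -4, -11, 7, -4, -49, -8] (depth 7)
After 'eq': stack = [-4, -4, -11, 7, -4, 0] (depth 6)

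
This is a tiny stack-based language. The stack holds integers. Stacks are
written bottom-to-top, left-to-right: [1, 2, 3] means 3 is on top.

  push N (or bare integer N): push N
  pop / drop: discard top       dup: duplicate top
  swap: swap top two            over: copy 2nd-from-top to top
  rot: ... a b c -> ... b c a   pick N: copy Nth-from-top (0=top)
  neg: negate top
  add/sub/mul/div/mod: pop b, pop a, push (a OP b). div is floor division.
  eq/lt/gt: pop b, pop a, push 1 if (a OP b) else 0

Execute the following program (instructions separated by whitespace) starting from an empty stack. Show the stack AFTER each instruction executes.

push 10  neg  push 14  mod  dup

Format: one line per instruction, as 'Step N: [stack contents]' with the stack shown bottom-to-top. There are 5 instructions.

Step 1: [10]
Step 2: [-10]
Step 3: [-10, 14]
Step 4: [4]
Step 5: [4, 4]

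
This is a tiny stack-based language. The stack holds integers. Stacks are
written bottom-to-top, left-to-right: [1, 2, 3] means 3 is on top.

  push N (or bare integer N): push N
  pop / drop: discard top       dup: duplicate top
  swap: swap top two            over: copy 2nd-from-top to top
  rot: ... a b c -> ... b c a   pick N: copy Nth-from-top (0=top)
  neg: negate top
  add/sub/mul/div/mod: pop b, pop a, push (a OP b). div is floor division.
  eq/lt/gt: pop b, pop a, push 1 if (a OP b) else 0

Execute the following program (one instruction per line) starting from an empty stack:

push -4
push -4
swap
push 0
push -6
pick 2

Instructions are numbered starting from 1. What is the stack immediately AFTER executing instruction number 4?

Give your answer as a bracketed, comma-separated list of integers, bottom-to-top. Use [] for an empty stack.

Step 1 ('push -4'): [-4]
Step 2 ('push -4'): [-4, -4]
Step 3 ('swap'): [-4, -4]
Step 4 ('push 0'): [-4, -4, 0]

Answer: [-4, -4, 0]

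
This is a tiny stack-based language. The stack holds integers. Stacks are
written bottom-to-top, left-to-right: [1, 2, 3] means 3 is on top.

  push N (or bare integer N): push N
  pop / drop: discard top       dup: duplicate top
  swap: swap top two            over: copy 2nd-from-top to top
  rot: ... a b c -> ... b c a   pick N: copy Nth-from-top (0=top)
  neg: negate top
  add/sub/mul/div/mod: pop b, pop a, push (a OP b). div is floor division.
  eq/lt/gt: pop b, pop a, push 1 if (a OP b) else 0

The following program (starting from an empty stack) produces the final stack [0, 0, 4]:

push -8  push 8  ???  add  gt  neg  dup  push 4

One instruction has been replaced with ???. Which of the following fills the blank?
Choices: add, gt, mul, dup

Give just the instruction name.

Answer: dup

Derivation:
Stack before ???: [-8, 8]
Stack after ???:  [-8, 8, 8]
Checking each choice:
  add: stack underflow (need 2, have 1)
  gt: stack underflow (need 2, have 1)
  mul: stack underflow (need 2, have 1)
  dup: MATCH


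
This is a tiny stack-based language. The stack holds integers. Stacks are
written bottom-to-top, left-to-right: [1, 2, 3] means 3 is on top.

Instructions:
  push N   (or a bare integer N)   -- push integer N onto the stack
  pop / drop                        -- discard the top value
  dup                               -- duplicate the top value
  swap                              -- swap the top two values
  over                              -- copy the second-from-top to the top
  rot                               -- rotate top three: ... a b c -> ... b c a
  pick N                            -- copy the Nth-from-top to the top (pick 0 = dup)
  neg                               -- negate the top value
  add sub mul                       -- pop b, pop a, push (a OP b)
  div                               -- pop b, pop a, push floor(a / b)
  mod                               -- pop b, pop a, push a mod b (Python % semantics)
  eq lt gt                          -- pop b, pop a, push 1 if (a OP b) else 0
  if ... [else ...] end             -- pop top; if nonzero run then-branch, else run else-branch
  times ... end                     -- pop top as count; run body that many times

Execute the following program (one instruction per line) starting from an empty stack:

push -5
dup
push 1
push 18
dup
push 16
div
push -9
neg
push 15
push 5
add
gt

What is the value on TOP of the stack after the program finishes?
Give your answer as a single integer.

After 'push -5': [-5]
After 'dup': [-5, -5]
After 'push 1': [-5, -5, 1]
After 'push 18': [-5, -5, 1, 18]
After 'dup': [-5, -5, 1, 18, 18]
After 'push 16': [-5, -5, 1, 18, 18, 16]
After 'div': [-5, -5, 1, 18, 1]
After 'push -9': [-5, -5, 1, 18, 1, -9]
After 'neg': [-5, -5, 1, 18, 1, 9]
After 'push 15': [-5, -5, 1, 18, 1, 9, 15]
After 'push 5': [-5, -5, 1, 18, 1, 9, 15, 5]
After 'add': [-5, -5, 1, 18, 1, 9, 20]
After 'gt': [-5, -5, 1, 18, 1, 0]

Answer: 0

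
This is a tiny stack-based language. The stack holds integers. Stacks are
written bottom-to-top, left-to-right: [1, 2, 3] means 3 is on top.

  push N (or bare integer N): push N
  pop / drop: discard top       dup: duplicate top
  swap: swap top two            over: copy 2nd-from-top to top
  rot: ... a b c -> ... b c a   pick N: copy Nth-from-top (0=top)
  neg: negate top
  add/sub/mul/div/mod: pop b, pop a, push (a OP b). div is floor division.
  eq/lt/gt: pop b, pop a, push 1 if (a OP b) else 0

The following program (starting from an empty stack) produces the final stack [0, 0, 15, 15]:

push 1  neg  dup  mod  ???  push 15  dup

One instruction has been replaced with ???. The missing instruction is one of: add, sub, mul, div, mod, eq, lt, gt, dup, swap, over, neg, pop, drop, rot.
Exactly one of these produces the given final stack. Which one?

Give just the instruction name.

Stack before ???: [0]
Stack after ???:  [0, 0]
The instruction that transforms [0] -> [0, 0] is: dup

Answer: dup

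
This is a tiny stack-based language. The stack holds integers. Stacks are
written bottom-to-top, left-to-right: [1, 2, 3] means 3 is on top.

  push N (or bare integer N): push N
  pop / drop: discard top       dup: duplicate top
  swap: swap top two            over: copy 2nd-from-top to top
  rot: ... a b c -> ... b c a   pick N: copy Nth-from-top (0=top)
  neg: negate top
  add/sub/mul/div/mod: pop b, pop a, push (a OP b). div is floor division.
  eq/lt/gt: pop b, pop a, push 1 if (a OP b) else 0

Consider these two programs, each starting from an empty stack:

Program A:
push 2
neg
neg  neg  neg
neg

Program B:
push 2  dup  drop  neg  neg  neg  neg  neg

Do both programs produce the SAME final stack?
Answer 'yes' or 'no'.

Answer: yes

Derivation:
Program A trace:
  After 'push 2': [2]
  After 'neg': [-2]
  After 'neg': [2]
  After 'neg': [-2]
  After 'neg': [2]
  After 'neg': [-2]
Program A final stack: [-2]

Program B trace:
  After 'push 2': [2]
  After 'dup': [2, 2]
  After 'drop': [2]
  After 'neg': [-2]
  After 'neg': [2]
  After 'neg': [-2]
  After 'neg': [2]
  After 'neg': [-2]
Program B final stack: [-2]
Same: yes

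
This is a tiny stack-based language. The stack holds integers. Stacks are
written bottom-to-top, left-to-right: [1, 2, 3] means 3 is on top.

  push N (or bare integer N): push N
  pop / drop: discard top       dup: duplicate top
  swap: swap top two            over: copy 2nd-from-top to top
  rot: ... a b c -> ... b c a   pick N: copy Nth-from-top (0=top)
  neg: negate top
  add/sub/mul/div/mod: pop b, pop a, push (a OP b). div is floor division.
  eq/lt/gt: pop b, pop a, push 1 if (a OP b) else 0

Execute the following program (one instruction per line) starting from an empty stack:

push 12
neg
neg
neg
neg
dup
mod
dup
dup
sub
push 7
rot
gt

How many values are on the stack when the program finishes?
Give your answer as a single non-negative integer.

After 'push 12': stack = [12] (depth 1)
After 'neg': stack = [-12] (depth 1)
After 'neg': stack = [12] (depth 1)
After 'neg': stack = [-12] (depth 1)
After 'neg': stack = [12] (depth 1)
After 'dup': stack = [12, 12] (depth 2)
After 'mod': stack = [0] (depth 1)
After 'dup': stack = [0, 0] (depth 2)
After 'dup': stack = [0, 0, 0] (depth 3)
After 'sub': stack = [0, 0] (depth 2)
After 'push 7': stack = [0, 0, 7] (depth 3)
After 'rot': stack = [0, 7, 0] (depth 3)
After 'gt': stack = [0, 1] (depth 2)

Answer: 2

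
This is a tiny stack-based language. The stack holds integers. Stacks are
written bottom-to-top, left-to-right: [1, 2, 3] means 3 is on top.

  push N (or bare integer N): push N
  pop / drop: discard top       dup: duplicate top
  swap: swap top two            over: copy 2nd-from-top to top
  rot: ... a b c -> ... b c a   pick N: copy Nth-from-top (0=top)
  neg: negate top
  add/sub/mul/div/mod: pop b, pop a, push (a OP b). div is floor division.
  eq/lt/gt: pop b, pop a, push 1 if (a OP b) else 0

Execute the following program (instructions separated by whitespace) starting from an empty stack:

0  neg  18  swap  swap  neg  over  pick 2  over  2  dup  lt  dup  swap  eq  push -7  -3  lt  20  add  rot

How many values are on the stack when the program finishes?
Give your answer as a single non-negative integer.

Answer: 7

Derivation:
After 'push 0': stack = [0] (depth 1)
After 'neg': stack = [0] (depth 1)
After 'push 18': stack = [0, 18] (depth 2)
After 'swap': stack = [18, 0] (depth 2)
After 'swap': stack = [0, 18] (depth 2)
After 'neg': stack = [0, -18] (depth 2)
After 'over': stack = [0, -18, 0] (depth 3)
After 'pick 2': stack = [0, -18, 0, 0] (depth 4)
After 'over': stack = [0, -18, 0, 0, 0] (depth 5)
After 'push 2': stack = [0, -18, 0, 0, 0, 2] (depth 6)
  ...
After 'lt': stack = [0, -18, 0, 0, 0, 0] (depth 6)
After 'dup': stack = [0, -18, 0, 0, 0, 0, 0] (depth 7)
After 'swap': stack = [0, -18, 0, 0, 0, 0, 0] (depth 7)
After 'eq': stack = [0, -18, 0, 0, 0, 1] (depth 6)
After 'push -7': stack = [0, -18, 0, 0, 0, 1, -7] (depth 7)
After 'push -3': stack = [0, -18, 0, 0, 0, 1, -7, -3] (depth 8)
After 'lt': stack = [0, -18, 0, 0, 0, 1, 1] (depth 7)
After 'push 20': stack = [0, -18, 0, 0, 0, 1, 1, 20] (depth 8)
After 'add': stack = [0, -18, 0, 0, 0, 1, 21] (depth 7)
After 'rot': stack = [0, -18, 0, 0, 1, 21, 0] (depth 7)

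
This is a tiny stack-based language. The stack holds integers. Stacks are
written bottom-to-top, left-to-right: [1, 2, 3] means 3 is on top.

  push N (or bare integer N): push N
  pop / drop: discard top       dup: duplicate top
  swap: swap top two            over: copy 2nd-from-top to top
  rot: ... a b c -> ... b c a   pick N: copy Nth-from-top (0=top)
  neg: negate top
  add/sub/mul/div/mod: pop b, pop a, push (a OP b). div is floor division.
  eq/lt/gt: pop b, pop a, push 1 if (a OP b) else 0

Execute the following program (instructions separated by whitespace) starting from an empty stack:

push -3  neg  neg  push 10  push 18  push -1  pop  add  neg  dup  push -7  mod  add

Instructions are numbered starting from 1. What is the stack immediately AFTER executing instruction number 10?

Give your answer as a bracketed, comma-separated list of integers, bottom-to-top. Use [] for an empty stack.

Step 1 ('push -3'): [-3]
Step 2 ('neg'): [3]
Step 3 ('neg'): [-3]
Step 4 ('push 10'): [-3, 10]
Step 5 ('push 18'): [-3, 10, 18]
Step 6 ('push -1'): [-3, 10, 18, -1]
Step 7 ('pop'): [-3, 10, 18]
Step 8 ('add'): [-3, 28]
Step 9 ('neg'): [-3, -28]
Step 10 ('dup'): [-3, -28, -28]

Answer: [-3, -28, -28]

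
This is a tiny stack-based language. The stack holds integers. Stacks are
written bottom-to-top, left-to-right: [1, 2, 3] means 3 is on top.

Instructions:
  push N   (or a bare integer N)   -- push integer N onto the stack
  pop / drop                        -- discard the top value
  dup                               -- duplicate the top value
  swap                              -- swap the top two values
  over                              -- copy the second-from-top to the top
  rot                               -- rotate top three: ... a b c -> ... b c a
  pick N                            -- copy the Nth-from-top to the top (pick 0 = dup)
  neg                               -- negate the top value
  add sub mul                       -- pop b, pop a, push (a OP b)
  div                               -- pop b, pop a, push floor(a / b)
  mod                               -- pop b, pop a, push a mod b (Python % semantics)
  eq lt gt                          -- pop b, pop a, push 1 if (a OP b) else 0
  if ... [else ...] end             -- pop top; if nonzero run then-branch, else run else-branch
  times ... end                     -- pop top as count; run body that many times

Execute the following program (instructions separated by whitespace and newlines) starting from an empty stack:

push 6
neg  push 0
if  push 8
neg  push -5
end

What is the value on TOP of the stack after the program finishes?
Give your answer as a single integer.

After 'push 6': [6]
After 'neg': [-6]
After 'push 0': [-6, 0]
After 'if': [-6]

Answer: -6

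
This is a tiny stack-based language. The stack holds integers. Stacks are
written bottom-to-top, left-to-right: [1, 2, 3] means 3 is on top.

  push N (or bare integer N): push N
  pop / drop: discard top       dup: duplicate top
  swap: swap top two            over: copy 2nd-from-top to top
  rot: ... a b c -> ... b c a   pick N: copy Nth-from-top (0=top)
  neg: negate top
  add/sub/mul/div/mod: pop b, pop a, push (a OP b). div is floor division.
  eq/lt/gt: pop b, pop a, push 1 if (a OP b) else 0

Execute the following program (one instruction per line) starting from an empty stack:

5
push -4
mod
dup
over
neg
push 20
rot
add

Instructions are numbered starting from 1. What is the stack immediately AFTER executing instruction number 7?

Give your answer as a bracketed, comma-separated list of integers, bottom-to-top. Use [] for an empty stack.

Step 1 ('5'): [5]
Step 2 ('push -4'): [5, -4]
Step 3 ('mod'): [-3]
Step 4 ('dup'): [-3, -3]
Step 5 ('over'): [-3, -3, -3]
Step 6 ('neg'): [-3, -3, 3]
Step 7 ('push 20'): [-3, -3, 3, 20]

Answer: [-3, -3, 3, 20]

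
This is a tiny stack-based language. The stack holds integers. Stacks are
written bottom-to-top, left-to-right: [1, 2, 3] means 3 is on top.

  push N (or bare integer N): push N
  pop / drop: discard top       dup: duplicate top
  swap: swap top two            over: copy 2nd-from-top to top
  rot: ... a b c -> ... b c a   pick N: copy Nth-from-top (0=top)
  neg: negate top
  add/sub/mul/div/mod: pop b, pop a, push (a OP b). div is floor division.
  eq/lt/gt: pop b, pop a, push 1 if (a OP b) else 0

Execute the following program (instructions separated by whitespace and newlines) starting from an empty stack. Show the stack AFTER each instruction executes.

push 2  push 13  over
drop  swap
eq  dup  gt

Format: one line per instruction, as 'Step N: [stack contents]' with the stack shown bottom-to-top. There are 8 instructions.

Step 1: [2]
Step 2: [2, 13]
Step 3: [2, 13, 2]
Step 4: [2, 13]
Step 5: [13, 2]
Step 6: [0]
Step 7: [0, 0]
Step 8: [0]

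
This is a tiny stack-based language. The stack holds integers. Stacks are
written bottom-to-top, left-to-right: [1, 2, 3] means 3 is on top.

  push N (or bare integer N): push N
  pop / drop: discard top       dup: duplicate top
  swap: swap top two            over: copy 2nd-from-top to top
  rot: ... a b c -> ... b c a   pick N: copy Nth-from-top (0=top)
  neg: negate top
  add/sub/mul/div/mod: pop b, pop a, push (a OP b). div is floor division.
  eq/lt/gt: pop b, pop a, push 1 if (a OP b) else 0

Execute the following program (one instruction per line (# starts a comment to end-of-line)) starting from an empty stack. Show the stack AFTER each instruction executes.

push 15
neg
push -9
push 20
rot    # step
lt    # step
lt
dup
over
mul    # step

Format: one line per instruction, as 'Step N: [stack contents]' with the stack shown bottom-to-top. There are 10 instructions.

Step 1: [15]
Step 2: [-15]
Step 3: [-15, -9]
Step 4: [-15, -9, 20]
Step 5: [-9, 20, -15]
Step 6: [-9, 0]
Step 7: [1]
Step 8: [1, 1]
Step 9: [1, 1, 1]
Step 10: [1, 1]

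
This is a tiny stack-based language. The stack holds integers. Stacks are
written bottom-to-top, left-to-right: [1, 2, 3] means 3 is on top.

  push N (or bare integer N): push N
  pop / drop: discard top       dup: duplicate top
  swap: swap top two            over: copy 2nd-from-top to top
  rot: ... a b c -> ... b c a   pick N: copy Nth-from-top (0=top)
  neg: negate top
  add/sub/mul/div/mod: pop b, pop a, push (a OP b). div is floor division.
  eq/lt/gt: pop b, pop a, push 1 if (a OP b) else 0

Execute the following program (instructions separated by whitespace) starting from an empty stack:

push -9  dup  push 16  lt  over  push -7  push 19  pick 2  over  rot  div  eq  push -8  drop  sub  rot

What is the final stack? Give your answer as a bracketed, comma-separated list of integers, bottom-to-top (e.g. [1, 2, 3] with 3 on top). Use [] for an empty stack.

Answer: [-9, -9, -7, 1]

Derivation:
After 'push -9': [-9]
After 'dup': [-9, -9]
After 'push 16': [-9, -9, 16]
After 'lt': [-9, 1]
After 'over': [-9, 1, -9]
After 'push -7': [-9, 1, -9, -7]
After 'push 19': [-9, 1, -9, -7, 19]
After 'pick 2': [-9, 1, -9, -7, 19, -9]
After 'over': [-9, 1, -9, -7, 19, -9, 19]
After 'rot': [-9, 1, -9, -7, -9, 19, 19]
After 'div': [-9, 1, -9, -7, -9, 1]
After 'eq': [-9, 1, -9, -7, 0]
After 'push -8': [-9, 1, -9, -7, 0, -8]
After 'drop': [-9, 1, -9, -7, 0]
After 'sub': [-9, 1, -9, -7]
After 'rot': [-9, -9, -7, 1]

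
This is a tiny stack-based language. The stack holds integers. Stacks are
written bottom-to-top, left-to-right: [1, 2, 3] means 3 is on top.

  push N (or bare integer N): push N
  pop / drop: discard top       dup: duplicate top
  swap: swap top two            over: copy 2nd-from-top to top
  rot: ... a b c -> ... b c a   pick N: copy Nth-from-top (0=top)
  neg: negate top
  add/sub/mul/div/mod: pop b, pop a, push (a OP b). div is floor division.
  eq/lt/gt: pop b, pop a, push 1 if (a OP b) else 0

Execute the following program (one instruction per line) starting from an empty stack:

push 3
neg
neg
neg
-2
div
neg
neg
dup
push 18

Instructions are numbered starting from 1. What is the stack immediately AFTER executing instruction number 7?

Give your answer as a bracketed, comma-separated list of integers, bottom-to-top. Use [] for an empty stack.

Step 1 ('push 3'): [3]
Step 2 ('neg'): [-3]
Step 3 ('neg'): [3]
Step 4 ('neg'): [-3]
Step 5 ('-2'): [-3, -2]
Step 6 ('div'): [1]
Step 7 ('neg'): [-1]

Answer: [-1]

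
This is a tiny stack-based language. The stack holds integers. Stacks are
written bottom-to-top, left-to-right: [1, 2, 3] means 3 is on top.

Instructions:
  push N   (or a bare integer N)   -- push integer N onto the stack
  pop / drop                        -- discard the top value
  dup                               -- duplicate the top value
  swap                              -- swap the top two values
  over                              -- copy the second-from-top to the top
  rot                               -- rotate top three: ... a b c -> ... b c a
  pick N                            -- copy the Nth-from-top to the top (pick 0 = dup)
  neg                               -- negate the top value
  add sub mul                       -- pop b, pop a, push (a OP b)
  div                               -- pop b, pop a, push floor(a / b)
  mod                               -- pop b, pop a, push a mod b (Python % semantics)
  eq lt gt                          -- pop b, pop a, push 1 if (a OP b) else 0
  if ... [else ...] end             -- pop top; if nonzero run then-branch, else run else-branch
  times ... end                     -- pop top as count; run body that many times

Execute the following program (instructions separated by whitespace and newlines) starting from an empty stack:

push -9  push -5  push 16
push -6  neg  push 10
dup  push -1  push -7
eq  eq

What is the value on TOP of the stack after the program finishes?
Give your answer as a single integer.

Answer: 0

Derivation:
After 'push -9': [-9]
After 'push -5': [-9, -5]
After 'push 16': [-9, -5, 16]
After 'push -6': [-9, -5, 16, -6]
After 'neg': [-9, -5, 16, 6]
After 'push 10': [-9, -5, 16, 6, 10]
After 'dup': [-9, -5, 16, 6, 10, 10]
After 'push -1': [-9, -5, 16, 6, 10, 10, -1]
After 'push -7': [-9, -5, 16, 6, 10, 10, -1, -7]
After 'eq': [-9, -5, 16, 6, 10, 10, 0]
After 'eq': [-9, -5, 16, 6, 10, 0]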